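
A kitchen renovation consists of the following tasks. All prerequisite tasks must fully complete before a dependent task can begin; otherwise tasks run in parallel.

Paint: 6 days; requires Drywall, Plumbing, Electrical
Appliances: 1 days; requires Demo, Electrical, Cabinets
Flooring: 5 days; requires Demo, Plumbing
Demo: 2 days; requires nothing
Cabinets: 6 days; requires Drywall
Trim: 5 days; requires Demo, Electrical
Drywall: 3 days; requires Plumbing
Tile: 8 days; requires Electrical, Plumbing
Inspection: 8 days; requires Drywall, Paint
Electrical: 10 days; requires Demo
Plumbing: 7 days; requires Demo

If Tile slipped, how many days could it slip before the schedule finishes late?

6

Critical path: Demo→Plumbing→Drywall→Paint→Inspection = 2+7+3+6+8 = 26, so the finish is 26 days.
The longest chain containing Tile totals 20 days.
Float = 26 − 20 = 6.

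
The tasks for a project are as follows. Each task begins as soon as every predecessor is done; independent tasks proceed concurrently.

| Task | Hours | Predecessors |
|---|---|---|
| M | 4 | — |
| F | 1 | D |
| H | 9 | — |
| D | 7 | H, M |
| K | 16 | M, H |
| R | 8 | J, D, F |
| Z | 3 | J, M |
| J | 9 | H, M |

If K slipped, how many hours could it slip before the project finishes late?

The longest chain is H→J→R = 9+9+8 = 26; overall finish 26 hours.
The longest chain containing K totals 25 hours.
Slack of K = 10 − 9 = 1 hour.

1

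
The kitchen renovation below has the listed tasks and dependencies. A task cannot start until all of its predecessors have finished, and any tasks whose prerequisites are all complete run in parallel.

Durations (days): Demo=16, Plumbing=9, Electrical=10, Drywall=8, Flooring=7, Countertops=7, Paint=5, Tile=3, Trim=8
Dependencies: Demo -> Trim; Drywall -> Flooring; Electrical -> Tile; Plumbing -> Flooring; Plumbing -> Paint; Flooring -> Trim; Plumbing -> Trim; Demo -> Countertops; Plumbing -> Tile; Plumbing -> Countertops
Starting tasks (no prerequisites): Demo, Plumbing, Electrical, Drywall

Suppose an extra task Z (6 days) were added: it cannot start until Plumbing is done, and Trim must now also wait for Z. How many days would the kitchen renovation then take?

24

Originally the kitchen renovation takes 24 days.
With Z inserted, Trim now waits for max(Plumbing, Demo, Flooring, Z).
New critical path: Demo→Trim = 16+8 = 24 ⇒ 24 days.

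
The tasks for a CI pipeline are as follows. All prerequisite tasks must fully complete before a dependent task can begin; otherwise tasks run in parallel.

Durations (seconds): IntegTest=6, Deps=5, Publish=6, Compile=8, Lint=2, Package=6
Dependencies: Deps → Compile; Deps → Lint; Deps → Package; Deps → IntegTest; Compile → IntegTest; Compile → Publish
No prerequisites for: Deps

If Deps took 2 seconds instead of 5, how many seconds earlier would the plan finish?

3

Critical path before the change: Deps→Compile→IntegTest = 5+8+6 = 19 giving 19 seconds.
Since Deps is critical, the -3 change carries straight to that chain (now 16 seconds).
The critical path is still Deps→Compile→IntegTest; finish is now 16 seconds.
Change in finish: 16 − 19 = -3 seconds.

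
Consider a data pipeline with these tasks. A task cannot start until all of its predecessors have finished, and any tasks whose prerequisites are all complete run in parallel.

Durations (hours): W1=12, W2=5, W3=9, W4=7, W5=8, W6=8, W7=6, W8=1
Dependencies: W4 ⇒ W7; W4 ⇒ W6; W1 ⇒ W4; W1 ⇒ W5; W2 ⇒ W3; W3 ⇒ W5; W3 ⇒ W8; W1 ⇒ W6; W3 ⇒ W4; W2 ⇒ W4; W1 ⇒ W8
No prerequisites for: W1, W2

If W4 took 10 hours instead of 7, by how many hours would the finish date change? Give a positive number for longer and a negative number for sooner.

Actual critical path: W2→W3→W4→W6 = 5+9+7+8 = 29 ⇒ 29 hours.
W4 lies on that path, so at 10 hours the path becomes 32 hours.
That remains the longest chain; total 32 hours.
Change in finish: 32 − 29 = +3 hours.

3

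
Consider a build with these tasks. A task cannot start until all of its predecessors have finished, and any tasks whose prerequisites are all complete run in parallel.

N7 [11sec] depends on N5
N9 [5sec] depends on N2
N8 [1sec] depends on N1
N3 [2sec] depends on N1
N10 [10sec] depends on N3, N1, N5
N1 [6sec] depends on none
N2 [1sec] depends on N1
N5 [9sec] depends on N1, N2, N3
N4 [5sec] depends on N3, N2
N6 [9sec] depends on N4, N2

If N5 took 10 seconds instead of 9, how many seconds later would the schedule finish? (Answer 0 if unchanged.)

Critical path before the change: N1→N3→N5→N7 = 6+2+9+11 = 28 giving 28 seconds.
N5 lies on that path, so at 10 seconds the path becomes 29 seconds.
No other chain overtakes it, so the finish is 29 seconds.
Change in finish: 29 − 28 = +1 seconds.

1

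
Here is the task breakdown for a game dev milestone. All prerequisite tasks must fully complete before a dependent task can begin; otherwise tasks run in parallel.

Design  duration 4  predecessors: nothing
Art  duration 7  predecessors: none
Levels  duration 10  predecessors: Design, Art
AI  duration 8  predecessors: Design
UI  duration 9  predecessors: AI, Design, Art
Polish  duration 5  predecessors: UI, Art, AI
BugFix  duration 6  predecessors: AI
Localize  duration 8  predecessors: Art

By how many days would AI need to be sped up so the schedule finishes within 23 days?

Current finish: 26 days; target: 23.
AI is on every critical path, so each day cut from AI cuts the finish by one (this holds down to a finish of 21).
Need 26 − 23 = 3 days off AI → AI becomes 5 days, finish becomes 23.

3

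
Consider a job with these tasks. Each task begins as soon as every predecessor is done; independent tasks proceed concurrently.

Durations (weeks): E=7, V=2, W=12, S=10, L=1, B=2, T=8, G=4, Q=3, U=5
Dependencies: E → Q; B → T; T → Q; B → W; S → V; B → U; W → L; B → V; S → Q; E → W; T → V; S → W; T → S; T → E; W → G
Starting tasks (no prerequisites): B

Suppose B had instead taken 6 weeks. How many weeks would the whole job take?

40

As given, the longest chain is B→T→S→W→G = 2+8+10+12+4 = 36, so the finish is 36 weeks.
B lies on that path, so at 6 weeks the path becomes 40 weeks.
That remains the longest chain; total 40 weeks.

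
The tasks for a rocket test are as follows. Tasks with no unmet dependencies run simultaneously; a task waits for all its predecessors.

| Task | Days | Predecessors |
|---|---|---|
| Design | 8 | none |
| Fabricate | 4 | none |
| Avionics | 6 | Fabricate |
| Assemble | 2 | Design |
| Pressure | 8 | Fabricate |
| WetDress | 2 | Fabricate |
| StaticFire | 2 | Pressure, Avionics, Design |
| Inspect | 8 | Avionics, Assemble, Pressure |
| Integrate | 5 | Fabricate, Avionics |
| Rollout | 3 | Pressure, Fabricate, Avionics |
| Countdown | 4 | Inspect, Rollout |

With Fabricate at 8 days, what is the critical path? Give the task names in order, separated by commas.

Critical path before the change: Fabricate→Pressure→Inspect→Countdown = 4+8+8+4 = 24 giving 24 days.
Fabricate is on the critical path; changing it to 8 makes that path 28 days.
That remains the longest chain; total 28 days.

Fabricate, Pressure, Inspect, Countdown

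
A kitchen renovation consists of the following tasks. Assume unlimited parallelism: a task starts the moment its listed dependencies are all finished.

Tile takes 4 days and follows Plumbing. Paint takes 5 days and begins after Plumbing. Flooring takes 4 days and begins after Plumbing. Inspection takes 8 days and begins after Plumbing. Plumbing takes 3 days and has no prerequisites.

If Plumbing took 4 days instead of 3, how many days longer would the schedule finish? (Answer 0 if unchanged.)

1

Actual critical path: Plumbing→Inspection = 3+8 = 11 ⇒ 11 days.
Plumbing lies on that path, so at 4 days the path becomes 12 days.
No other chain overtakes it, so the finish is 12 days.
Change in finish: 12 − 11 = +1 days.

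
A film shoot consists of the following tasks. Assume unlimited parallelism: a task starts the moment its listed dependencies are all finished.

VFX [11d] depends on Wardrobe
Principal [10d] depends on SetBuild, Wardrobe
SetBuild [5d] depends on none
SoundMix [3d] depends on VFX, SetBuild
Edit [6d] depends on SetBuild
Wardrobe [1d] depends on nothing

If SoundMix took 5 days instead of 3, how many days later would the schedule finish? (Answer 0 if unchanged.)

Baseline: Wardrobe→VFX→SoundMix = 1+11+3 = 15 → 15 days.
SoundMix is on the critical path; changing it to 5 makes that path 17 days.
The critical path is still Wardrobe→VFX→SoundMix; finish is now 17 days.
Change in finish: 17 − 15 = +2 days.

2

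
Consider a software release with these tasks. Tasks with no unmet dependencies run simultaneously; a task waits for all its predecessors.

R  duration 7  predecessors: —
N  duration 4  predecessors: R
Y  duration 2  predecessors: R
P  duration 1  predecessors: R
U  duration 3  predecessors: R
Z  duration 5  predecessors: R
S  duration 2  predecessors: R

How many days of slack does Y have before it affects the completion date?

3

The longest chain is R→Z = 7+5 = 12; overall finish 12 days.
Longest path through Y: 9 days (earliest finish 9, latest finish 12).
Float = 12 − 9 = 3.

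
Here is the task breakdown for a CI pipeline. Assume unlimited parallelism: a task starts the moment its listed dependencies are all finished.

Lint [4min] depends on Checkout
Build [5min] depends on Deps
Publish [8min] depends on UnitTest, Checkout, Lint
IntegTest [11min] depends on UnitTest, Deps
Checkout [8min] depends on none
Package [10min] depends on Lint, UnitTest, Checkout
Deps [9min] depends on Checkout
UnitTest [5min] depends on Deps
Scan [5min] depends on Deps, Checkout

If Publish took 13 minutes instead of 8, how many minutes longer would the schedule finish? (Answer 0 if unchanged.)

2

The binding path is Checkout→Deps→UnitTest→IntegTest = 8+9+5+11 = 33; finish at 33 minutes.
Publish has 3 minutes of float (longest path through it is 30).
New critical path: Checkout→Deps→UnitTest→Publish = 8+9+5+13 = 35 ⇒ 35 minutes.
Change in finish: 35 − 33 = +2 minutes.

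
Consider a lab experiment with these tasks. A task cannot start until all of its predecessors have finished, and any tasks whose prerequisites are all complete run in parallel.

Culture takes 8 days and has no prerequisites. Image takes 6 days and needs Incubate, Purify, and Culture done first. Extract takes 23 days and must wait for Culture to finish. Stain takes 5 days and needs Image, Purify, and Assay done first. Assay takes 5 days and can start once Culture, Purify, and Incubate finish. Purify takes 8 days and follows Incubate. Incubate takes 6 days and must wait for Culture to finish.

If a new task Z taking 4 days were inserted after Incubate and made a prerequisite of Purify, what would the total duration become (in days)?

Originally the job takes 33 days.
With Z inserted, Purify now waits for max(Incubate, Z).
New critical path: Culture→Incubate→Z→Purify→Image→Stain = 8+6+4+8+6+5 = 37 ⇒ 37 days.

37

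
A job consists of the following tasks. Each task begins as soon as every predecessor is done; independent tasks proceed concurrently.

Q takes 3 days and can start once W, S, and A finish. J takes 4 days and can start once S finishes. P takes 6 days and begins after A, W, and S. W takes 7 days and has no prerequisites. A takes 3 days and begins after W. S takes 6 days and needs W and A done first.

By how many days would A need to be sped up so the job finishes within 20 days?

2

Current finish: 22 days; target: 20.
A is on every critical path, so each day cut from A cuts the finish by one (this holds down to a finish of 20).
Need 22 − 20 = 2 days off A → A becomes 1 day, finish becomes 20.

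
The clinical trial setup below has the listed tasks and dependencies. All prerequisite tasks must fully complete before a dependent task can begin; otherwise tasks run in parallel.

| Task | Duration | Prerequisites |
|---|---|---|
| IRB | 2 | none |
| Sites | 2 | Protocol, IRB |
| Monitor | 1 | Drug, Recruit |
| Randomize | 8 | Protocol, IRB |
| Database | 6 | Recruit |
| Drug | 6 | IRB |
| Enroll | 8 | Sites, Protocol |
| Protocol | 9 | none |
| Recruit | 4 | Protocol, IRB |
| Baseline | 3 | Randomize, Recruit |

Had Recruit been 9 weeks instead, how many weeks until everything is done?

The binding path is Protocol→Randomize→Baseline = 9+8+3 = 20; finish at 20 weeks.
Recruit has 1 week of float (longest path through it is 19).
New critical path: Protocol→Recruit→Database = 9+9+6 = 24 ⇒ 24 weeks.

24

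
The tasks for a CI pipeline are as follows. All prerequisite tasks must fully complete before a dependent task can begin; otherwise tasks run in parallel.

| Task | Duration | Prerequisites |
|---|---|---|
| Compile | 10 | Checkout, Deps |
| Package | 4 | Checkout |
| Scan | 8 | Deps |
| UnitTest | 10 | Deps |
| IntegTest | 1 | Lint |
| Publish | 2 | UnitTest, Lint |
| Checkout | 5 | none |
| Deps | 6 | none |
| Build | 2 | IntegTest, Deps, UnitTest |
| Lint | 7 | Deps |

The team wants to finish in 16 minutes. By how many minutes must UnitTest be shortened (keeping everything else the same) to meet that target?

2

Current finish: 18 minutes; target: 16.
UnitTest is on every critical path, so each minute cut from UnitTest cuts the finish by one (this holds down to a finish of 16).
Need 18 − 16 = 2 minutes off UnitTest → UnitTest becomes 8 minutes, finish becomes 16.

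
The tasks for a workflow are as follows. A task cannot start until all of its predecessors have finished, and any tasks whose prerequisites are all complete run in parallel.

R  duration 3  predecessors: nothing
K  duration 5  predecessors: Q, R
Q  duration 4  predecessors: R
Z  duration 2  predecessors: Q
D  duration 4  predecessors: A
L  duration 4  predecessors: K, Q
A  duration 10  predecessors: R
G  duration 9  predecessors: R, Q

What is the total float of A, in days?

R→A→D = 3+10+4 = 17 sets the makespan at 17 days.
Longest path through A: 17 days (earliest finish 13, latest finish 13).
So A can slip 13 − 13 = 0 days.

0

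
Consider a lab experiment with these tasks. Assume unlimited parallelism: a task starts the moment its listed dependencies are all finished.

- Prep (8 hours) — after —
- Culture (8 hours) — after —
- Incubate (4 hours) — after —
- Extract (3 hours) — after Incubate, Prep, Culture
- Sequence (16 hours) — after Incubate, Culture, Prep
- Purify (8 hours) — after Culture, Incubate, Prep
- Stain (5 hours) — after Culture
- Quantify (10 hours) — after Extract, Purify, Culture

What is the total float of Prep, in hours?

0

Prep→Purify→Quantify = 8+8+10 = 26 sets the makespan at 26 hours.
Prep finishes as early as 8 and must finish by 8.
So Prep can slip 8 − 8 = 0 hours.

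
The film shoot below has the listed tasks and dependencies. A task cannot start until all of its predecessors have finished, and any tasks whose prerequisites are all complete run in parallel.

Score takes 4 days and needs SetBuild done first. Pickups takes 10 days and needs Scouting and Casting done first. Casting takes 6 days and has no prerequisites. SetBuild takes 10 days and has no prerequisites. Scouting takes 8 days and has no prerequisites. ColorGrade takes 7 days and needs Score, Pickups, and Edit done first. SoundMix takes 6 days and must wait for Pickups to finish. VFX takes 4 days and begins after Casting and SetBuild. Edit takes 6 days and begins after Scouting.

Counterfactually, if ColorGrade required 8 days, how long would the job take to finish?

26

Actual critical path: Scouting→Pickups→ColorGrade = 8+10+7 = 25 ⇒ 25 days.
ColorGrade lies on that path, so at 8 days the path becomes 26 days.
That remains the longest chain; total 26 days.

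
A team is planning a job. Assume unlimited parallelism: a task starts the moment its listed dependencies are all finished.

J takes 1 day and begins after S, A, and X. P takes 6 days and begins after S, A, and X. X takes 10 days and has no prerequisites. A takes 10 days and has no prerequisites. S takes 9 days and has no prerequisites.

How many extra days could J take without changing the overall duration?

A→P = 10+6 = 16 sets the makespan at 16 days.
Longest path through J: 11 days (earliest finish 11, latest finish 16).
Float = 16 − 11 = 5.

5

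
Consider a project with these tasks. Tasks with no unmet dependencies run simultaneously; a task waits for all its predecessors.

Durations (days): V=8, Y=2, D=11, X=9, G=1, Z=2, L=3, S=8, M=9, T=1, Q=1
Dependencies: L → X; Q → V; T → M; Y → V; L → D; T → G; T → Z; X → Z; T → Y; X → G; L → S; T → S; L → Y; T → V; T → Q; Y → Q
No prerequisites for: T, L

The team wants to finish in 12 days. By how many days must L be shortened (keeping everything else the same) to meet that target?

Current finish: 14 days; target: 12.
L is on every critical path, so each day cut from L cuts the finish by one (this holds down to a finish of 12).
Need 14 − 12 = 2 days off L → L becomes 1 day, finish becomes 12.

2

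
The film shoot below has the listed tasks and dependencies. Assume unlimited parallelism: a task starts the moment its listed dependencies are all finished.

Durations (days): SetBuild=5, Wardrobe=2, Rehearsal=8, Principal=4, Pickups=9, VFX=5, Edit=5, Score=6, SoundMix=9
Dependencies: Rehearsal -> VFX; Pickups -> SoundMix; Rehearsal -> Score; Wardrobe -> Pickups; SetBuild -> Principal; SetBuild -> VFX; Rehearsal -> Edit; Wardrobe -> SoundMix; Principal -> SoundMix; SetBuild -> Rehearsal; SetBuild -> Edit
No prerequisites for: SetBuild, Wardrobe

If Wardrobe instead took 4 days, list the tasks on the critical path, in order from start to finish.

Wardrobe, Pickups, SoundMix

Baseline: Wardrobe→Pickups→SoundMix = 2+9+9 = 20 → 20 days.
Wardrobe is on the critical path; changing it to 4 makes that path 22 days.
That remains the longest chain; total 22 days.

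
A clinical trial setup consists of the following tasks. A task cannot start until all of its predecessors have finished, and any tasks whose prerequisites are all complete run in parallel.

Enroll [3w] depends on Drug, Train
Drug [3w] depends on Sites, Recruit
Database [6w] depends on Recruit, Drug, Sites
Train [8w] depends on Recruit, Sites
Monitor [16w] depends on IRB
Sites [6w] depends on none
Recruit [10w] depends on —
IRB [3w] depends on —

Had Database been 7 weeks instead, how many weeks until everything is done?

21

Baseline: Recruit→Train→Enroll = 10+8+3 = 21 → 21 weeks.
The longest path through Database is only 19 weeks, so Database has float 2.
That remains the longest chain; total 21 weeks.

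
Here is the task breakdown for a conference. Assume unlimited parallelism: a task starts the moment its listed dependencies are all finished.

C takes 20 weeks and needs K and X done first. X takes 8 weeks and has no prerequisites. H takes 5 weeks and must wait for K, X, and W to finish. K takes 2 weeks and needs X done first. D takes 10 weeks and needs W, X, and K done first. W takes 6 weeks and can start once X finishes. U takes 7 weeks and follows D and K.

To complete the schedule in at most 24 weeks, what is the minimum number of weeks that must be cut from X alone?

Current finish: 31 weeks; target: 24.
X is on every critical path, so each week cut from X cuts the finish by one (this holds down to a finish of 24).
Need 31 − 24 = 7 weeks off X → X becomes 1 week, finish becomes 24.

7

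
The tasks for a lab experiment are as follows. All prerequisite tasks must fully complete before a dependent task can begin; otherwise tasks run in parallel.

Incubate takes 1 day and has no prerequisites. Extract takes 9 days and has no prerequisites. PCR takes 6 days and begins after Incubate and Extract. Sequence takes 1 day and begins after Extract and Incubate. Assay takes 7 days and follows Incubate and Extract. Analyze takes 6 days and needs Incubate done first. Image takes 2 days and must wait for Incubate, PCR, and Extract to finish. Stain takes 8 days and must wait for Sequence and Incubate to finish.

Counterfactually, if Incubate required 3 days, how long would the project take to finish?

18

Critical path before the change: Extract→Sequence→Stain = 9+1+8 = 18 giving 18 days.
The longest path through Incubate is only 10 days, so Incubate has float 8.
The critical path is still Extract→Sequence→Stain; finish is now 18 days.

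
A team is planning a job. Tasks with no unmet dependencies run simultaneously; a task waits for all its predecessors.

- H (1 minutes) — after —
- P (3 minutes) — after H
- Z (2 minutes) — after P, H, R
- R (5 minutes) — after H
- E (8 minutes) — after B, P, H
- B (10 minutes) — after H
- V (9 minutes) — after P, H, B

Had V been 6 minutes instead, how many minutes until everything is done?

19

Critical path before the change: H→B→V = 1+10+9 = 20 giving 20 minutes.
Since V is critical, the -3 change carries straight to that chain (now 17 minutes).
Now H→B→E = 1+10+8 = 19 is longest, so the finish becomes 19 minutes.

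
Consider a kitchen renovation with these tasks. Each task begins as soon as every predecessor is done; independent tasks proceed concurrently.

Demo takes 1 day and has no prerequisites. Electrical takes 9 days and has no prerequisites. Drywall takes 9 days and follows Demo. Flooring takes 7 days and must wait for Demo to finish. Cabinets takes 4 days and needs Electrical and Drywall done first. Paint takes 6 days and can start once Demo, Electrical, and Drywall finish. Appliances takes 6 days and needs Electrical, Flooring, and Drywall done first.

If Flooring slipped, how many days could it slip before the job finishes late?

Critical path: Demo→Drywall→Paint = 1+9+6 = 16, so the finish is 16 days.
Longest path through Flooring: 14 days (earliest finish 8, latest finish 10).
Slack of Flooring = 3 − 1 = 2 days.

2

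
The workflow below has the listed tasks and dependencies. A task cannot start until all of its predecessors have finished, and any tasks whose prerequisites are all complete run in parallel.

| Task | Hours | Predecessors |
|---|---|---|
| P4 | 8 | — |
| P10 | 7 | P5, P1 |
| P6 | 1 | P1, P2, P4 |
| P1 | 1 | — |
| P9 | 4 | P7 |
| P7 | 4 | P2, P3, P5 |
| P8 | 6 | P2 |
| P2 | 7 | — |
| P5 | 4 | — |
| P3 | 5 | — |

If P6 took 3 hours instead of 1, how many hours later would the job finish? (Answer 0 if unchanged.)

0

Baseline: P2→P7→P9 = 7+4+4 = 15 → 15 hours.
The longest path through P6 is only 9 hours, so P6 has float 6.
That remains the longest chain; total 15 hours.
Change in finish: 15 − 15 = +0 hours.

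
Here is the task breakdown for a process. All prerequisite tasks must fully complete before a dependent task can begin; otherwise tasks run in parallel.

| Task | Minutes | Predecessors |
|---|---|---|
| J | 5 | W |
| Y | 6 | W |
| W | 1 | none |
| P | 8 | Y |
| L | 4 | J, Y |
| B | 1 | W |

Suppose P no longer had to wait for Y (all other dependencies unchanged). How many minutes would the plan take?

With the dependency in place, W→Y→P = 1+6+8 = 15 sets the finish at 15 minutes.
Without Y→P, P's earliest start moves from 7 to 0.
New critical path: W→Y→L = 1+6+4 = 11 ⇒ 11 minutes.

11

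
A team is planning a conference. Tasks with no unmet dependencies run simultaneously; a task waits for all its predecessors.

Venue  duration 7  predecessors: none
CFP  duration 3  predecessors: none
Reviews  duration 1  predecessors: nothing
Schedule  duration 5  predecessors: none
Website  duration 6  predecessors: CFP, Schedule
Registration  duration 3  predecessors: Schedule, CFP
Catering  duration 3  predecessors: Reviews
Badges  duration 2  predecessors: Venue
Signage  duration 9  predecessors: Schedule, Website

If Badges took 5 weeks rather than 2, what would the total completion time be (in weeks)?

20

Critical path before the change: Schedule→Website→Signage = 5+6+9 = 20 giving 20 weeks.
Badges has 11 weeks of float (longest path through it is 9).
No other chain overtakes it, so the finish is 20 weeks.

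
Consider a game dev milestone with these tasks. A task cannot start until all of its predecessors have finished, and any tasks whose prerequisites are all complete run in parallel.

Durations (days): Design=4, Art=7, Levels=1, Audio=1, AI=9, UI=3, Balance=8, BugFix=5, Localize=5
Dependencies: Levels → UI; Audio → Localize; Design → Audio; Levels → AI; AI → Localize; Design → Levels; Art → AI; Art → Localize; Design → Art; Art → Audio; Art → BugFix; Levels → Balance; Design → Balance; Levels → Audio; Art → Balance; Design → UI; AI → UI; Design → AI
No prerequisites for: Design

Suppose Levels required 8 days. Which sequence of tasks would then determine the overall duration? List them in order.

Design, Levels, AI, Localize

The binding path is Design→Art→AI→Localize = 4+7+9+5 = 25; finish at 25 days.
Levels has 6 days of float (longest path through it is 19).
New critical path: Design→Levels→AI→Localize = 4+8+9+5 = 26 ⇒ 26 days.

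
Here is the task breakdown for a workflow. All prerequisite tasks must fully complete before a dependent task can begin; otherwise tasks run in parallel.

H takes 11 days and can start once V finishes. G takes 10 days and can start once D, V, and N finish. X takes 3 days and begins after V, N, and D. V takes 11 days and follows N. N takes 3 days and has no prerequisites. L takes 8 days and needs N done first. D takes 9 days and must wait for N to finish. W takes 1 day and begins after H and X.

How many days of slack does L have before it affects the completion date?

The longest chain is N→V→H→W = 3+11+11+1 = 26; overall finish 26 days.
Longest path through L: 11 days (earliest finish 11, latest finish 26).
Float = 26 − 11 = 15.

15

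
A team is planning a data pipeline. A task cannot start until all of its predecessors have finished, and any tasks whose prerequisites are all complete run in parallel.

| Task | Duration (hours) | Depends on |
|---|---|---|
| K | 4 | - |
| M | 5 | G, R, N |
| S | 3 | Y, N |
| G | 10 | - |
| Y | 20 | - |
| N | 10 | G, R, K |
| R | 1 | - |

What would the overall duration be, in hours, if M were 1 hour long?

Actual critical path: G→N→M = 10+10+5 = 25 ⇒ 25 hours.
Since M is critical, the -4 change carries straight to that chain (now 21 hours).
The binding chain switches to G→N→S = 10+10+3 = 23; finish 23 hours.

23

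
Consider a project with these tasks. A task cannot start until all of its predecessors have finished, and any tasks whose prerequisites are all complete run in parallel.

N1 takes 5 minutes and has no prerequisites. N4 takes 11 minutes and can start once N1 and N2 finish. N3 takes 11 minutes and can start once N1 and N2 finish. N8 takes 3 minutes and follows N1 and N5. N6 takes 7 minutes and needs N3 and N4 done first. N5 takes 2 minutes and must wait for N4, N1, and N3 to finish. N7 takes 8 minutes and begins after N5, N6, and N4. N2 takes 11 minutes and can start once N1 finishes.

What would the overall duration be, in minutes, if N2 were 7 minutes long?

The binding path is N1→N2→N3→N6→N7 = 5+11+11+7+8 = 42; finish at 42 minutes.
N2 is on the critical path; changing it to 7 makes that path 38 minutes.
No other chain overtakes it, so the finish is 38 minutes.

38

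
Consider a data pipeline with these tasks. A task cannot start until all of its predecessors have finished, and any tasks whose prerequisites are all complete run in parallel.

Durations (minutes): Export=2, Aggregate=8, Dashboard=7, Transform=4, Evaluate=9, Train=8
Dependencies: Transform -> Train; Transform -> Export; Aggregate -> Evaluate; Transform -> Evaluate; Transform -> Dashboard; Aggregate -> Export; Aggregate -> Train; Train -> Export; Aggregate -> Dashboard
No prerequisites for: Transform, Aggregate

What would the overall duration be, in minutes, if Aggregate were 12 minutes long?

Actual critical path: Aggregate→Train→Export = 8+8+2 = 18 ⇒ 18 minutes.
Since Aggregate is critical, the +4 change carries straight to that chain (now 22 minutes).
No other chain overtakes it, so the finish is 22 minutes.

22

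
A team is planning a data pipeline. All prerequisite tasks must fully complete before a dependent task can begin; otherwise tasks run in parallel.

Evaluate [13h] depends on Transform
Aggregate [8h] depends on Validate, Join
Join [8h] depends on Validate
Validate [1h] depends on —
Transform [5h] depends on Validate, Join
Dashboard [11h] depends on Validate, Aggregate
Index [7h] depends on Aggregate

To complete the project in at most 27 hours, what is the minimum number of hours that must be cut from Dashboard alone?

Current finish: 28 hours; target: 27.
Dashboard is on every critical path, so each hour cut from Dashboard cuts the finish by one (this holds down to a finish of 27).
Need 28 − 27 = 1 hour off Dashboard → Dashboard becomes 10 hours, finish becomes 27.

1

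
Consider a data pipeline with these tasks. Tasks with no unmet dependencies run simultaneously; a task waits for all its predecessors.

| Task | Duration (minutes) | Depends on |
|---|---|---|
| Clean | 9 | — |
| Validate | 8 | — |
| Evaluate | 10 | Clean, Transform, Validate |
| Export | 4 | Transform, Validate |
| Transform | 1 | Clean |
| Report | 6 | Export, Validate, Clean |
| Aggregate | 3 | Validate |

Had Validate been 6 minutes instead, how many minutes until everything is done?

20

Critical path before the change: Clean→Transform→Evaluate = 9+1+10 = 20 giving 20 minutes.
Validate has 2 minutes of float (longest path through it is 18).
The critical path is still Clean→Transform→Evaluate; finish is now 20 minutes.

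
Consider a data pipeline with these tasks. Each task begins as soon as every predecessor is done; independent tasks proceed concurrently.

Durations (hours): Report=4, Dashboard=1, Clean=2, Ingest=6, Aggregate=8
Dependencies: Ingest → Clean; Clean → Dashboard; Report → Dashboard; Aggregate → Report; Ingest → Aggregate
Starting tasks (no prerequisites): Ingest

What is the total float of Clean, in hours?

10

Critical path: Ingest→Aggregate→Report→Dashboard = 6+8+4+1 = 19, so the finish is 19 hours.
Clean finishes as early as 8 and must finish by 18.
So Clean can slip 18 − 8 = 10 hours.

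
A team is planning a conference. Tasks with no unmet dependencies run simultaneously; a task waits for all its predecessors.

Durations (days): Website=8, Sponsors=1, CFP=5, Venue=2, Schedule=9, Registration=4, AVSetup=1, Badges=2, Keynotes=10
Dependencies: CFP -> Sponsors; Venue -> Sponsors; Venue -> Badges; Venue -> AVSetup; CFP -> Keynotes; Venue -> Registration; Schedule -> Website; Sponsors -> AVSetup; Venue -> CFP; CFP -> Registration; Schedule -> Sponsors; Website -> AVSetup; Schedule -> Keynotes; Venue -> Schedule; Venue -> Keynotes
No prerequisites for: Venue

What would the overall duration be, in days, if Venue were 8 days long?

Actual critical path: Venue→Schedule→Keynotes = 2+9+10 = 21 ⇒ 21 days.
Venue is on the critical path; changing it to 8 makes that path 27 days.
That remains the longest chain; total 27 days.

27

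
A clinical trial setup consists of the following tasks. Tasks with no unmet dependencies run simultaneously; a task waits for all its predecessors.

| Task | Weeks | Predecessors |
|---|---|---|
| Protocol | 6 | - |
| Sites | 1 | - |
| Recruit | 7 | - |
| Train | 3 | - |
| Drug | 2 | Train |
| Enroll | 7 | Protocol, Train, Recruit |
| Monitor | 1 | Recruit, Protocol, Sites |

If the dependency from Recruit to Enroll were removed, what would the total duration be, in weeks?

13

With the dependency in place, Recruit→Enroll = 7+7 = 14 sets the finish at 14 weeks.
Without Recruit→Enroll, Enroll's earliest start moves from 7 to 6.
New critical path: Protocol→Enroll = 6+7 = 13 ⇒ 13 weeks.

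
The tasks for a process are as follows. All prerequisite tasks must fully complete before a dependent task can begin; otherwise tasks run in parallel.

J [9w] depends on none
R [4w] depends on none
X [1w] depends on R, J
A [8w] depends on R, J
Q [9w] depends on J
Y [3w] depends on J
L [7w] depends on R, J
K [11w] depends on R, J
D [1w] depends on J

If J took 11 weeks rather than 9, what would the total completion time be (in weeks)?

Critical path before the change: J→K = 9+11 = 20 giving 20 weeks.
J lies on that path, so at 11 weeks the path becomes 22 weeks.
The critical path is still J→K; finish is now 22 weeks.

22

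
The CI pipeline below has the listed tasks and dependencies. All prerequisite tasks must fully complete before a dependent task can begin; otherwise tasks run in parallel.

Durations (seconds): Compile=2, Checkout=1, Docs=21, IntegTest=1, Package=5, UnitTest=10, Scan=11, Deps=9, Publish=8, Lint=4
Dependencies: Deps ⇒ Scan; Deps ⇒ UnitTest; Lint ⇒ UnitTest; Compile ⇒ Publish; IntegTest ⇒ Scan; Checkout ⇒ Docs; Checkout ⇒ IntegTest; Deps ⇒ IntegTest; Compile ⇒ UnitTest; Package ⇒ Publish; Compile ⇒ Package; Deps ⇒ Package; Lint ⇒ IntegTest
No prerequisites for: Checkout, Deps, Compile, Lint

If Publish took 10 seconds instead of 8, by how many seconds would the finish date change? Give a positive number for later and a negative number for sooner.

As given, the longest chain is Deps→Package→Publish = 9+5+8 = 22, so the finish is 22 seconds.
Publish lies on that path, so at 10 seconds the path becomes 24 seconds.
No other chain overtakes it, so the finish is 24 seconds.
Change in finish: 24 − 22 = +2 seconds.

2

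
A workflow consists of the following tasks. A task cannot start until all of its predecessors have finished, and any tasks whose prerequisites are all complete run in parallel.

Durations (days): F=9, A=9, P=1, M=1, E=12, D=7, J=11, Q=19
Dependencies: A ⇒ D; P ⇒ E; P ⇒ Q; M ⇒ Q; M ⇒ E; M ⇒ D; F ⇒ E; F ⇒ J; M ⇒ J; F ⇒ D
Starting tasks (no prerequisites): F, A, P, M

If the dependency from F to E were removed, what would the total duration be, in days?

20

Before: longest chain F→E = 9+12 = 21, finish 21.
Without F→E, E's earliest start moves from 9 to 1.
The longest chain is now F→J = 9+11 = 20, so the job takes 20 days.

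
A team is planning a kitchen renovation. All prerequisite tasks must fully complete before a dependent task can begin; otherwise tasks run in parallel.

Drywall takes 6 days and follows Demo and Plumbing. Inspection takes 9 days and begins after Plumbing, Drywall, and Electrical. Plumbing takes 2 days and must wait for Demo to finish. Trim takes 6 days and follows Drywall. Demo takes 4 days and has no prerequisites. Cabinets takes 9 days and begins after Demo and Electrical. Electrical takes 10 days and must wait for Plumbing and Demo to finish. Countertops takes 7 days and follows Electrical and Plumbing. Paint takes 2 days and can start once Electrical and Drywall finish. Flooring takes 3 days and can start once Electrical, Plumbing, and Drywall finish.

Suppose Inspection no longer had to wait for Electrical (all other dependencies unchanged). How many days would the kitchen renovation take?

25

Before: longest chain Demo→Plumbing→Electrical→Cabinets = 4+2+10+9 = 25, finish 25.
Without Electrical→Inspection, Inspection's earliest start moves from 16 to 12.
New critical path: Demo→Plumbing→Electrical→Cabinets = 4+2+10+9 = 25 ⇒ 25 days.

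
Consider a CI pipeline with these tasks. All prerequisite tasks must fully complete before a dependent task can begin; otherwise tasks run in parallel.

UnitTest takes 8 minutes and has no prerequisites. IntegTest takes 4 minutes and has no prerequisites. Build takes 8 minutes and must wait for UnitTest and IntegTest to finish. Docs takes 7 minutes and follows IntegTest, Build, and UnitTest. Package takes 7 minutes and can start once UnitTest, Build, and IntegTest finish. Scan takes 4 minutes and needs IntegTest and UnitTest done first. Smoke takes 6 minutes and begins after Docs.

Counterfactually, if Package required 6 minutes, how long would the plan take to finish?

29

The binding path is UnitTest→Build→Docs→Smoke = 8+8+7+6 = 29; finish at 29 minutes.
The longest path through Package is only 23 minutes, so Package has float 6.
That remains the longest chain; total 29 minutes.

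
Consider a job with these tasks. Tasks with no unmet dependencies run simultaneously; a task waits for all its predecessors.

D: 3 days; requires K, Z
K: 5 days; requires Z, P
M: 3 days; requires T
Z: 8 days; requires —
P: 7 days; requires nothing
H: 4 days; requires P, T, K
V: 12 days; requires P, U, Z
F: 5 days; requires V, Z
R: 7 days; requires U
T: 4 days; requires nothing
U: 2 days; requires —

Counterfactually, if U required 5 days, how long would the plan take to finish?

The binding path is Z→V→F = 8+12+5 = 25; finish at 25 days.
U is off the critical path — its longest chain is 19 days, giving 6 of slack.
That remains the longest chain; total 25 days.

25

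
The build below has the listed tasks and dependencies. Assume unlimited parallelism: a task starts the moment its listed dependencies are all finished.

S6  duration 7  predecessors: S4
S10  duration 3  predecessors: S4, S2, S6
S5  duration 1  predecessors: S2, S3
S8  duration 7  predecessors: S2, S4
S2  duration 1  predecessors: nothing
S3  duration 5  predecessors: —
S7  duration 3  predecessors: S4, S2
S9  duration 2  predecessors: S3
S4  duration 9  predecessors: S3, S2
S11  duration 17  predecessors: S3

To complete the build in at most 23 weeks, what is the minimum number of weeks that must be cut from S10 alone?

1

Current finish: 24 weeks; target: 23.
S10 is on every critical path, so each week cut from S10 cuts the finish by one (this holds down to a finish of 22).
Need 24 − 23 = 1 week off S10 → S10 becomes 2 weeks, finish becomes 23.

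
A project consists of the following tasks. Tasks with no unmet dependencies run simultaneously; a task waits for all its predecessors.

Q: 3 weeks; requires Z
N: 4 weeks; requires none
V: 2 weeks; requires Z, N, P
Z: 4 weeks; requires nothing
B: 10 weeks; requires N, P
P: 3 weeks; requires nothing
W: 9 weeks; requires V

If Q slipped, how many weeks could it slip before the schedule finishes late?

8

The longest chain is N→V→W = 4+2+9 = 15; overall finish 15 weeks.
Q finishes as early as 7 and must finish by 15.
Float = 15 − 7 = 8.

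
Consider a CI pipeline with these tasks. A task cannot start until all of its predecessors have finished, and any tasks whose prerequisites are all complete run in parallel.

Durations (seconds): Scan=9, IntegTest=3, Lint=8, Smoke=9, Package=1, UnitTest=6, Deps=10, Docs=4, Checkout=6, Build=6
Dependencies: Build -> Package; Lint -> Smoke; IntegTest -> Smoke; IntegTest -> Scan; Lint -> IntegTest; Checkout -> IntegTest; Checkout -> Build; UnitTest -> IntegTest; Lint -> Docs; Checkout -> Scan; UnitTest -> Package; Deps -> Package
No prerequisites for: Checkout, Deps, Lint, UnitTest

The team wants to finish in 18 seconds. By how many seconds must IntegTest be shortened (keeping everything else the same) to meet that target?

2

Current finish: 20 seconds; target: 18.
IntegTest is on every critical path, so each second cut from IntegTest cuts the finish by one (this holds down to a finish of 18).
Need 20 − 18 = 2 seconds off IntegTest → IntegTest becomes 1 second, finish becomes 18.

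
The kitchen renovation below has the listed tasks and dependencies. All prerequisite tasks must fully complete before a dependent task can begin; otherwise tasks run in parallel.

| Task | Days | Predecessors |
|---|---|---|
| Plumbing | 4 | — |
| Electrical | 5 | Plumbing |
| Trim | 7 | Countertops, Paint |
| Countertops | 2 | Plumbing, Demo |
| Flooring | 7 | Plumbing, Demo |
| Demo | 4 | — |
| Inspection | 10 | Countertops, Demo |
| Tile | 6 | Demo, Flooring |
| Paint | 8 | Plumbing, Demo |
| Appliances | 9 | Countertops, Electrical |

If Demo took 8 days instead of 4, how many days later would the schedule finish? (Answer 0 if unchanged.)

Baseline: Demo→Paint→Trim = 4+8+7 = 19 → 19 days.
Demo lies on that path, so at 8 days the path becomes 23 days.
That remains the longest chain; total 23 days.
Change in finish: 23 − 19 = +4 days.

4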